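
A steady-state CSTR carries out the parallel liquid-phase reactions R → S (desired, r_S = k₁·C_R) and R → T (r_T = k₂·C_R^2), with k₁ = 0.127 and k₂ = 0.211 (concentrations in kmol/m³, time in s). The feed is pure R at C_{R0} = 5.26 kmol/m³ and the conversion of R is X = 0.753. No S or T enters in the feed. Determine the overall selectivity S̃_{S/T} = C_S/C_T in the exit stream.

Exit C_R = C_{R0}(1−X) = 5.26×0.247 = 1.299 kmol/m³.
A CSTR operates uniformly at the exit composition, giving r_S = 0.1650 and r_T = 0.3562 (each k·C_R^n at C_R = 1.299).
Overall selectivity = C_S/C_T = r_Sτ/(r_Tτ) = r_S/r_T = 0.463.

0.463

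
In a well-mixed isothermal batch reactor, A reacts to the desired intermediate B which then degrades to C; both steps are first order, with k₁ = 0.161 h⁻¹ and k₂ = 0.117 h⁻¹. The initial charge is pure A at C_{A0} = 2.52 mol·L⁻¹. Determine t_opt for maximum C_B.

Setting dC_B/dt = 0 gives t_opt = ln(k₂/k₁)/(k₂−k₁).
= ln(0.117/0.161)/(0.117−0.161) = ln(0.7267)/-0.04400 = -0.3192/-0.04400 = 7.26 h.

7.26 h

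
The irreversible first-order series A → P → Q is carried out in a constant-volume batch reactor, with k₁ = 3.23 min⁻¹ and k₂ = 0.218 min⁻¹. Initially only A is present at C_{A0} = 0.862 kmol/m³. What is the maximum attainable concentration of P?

0.709 kmol/m³

For a first-order series the maximum intermediate yield is C_{P,max}/C_{A0} = (k₁/k₂)^[k₂/(k₂−k₁)].
= (3.23/0.218)^(0.218/(0.218−3.23)) = (14.82)^(-0.07238) = 0.8227.
C_{P,max} = 0.8227×0.862 = 0.709 kmol/m³.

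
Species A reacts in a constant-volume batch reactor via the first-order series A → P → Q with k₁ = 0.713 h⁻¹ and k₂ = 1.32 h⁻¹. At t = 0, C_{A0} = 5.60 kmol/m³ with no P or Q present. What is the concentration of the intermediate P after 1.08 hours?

For first-order series with pure A initially, C_P(t) = k₁C_{A0}/(k₂−k₁)·(e^(−k₁t) − e^(−k₂t)).
e^(−k₁t) = e^(−0.713×1.08) = e^(−0.7700) = 0.4630; e^(−k₂t) = e^(−1.426) = 0.2404.
C_P = 0.713×5.60/(1.32−0.713) × (0.4630−0.2404) = 6.578×0.2226 = 1.464 kmol/m³.

1.46 kmol/m³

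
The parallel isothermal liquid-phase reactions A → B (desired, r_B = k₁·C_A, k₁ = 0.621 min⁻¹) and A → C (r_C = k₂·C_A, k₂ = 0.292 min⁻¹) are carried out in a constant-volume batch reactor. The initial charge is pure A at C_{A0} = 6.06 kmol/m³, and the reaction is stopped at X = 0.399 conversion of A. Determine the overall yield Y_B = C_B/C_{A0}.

C_A = C_{A0}(1−X) = 3.642 kmol/m³.
Both paths are first order in A, so the instantaneous fraction to B is constant: dC_B/d(−C_A) = k₁/(k₁+k₂) = 0.6802.
C_B = 0.6802·(C_{A0}−C_A) = 0.6802×2.418 = 1.64 kmol/m³.
Y_B = C_B/C_{A0} = 1.645/6.06 = 0.271.

0.271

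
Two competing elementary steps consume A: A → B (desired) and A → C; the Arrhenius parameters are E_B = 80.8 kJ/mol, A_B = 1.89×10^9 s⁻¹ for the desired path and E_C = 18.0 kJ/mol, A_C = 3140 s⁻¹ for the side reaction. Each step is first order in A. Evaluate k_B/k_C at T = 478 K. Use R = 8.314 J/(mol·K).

0.0825

Since both paths have the same order in A, the concentration cancels and S_{B/C} = k_B/k_C = (A_B/A_C)·exp[(E_C−E_B)/(RT)].
(E_C−E_B)/(RT) = (18.0−80.8)×10³/(8.314×478) = -62800/3974 = -15.80.
k_B/k_C = (1.89×10^9/3140)·exp(-15.80) = 6.019×10^5 × 1.371×10^-7 = 0.0825.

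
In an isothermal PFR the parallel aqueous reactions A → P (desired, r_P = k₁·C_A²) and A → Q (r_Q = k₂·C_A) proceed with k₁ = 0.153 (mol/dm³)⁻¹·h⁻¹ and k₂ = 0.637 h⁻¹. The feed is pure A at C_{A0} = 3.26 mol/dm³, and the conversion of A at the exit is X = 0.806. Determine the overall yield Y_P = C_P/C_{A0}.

0.248

C_A = C_{A0}(1−X) = 0.6324 mol/dm³.
Along a PFR/batch, dC_Q/dC_A = −r_Q/(r_P+r_Q) = −k₂/(k₂+k₁·C_A).
Integrating from C_{A0} to C_A: C_Q = (0.637/0.153)·ln[(0.637+0.153·3.26)/(0.637+0.153·0.632)] = 4.163·ln(1.136/0.7338) = 1.819 mol/dm³.
Then C_P = (C_{A0}−C_A) − C_Q = 2.628 − 1.819 = 0.8086 mol/dm³.
Y_P = C_P/C_{A0} = 0.8086/3.26 = 0.248.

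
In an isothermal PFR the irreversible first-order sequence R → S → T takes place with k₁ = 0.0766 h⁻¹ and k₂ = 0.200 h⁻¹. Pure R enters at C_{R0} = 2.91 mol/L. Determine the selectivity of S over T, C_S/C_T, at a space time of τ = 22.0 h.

For first-order series with pure R initially, C_S(τ) = k₁C_{R0}/(k₂−k₁)·(e^(−k₁τ) − e^(−k₂τ)).
e^(−k₁τ) = e^(−0.0766×22.0) = e^(−1.685) = 0.1854; e^(−k₂τ) = e^(−4.400) = 0.01228.
C_S = 0.0766×2.91/(0.200−0.0766) × (0.1854−0.01228) = 1.806×0.1731 = 0.3127 mol/L.
C_R = C_{R0}e^(−k₁τ) = 0.5395 mol/L, so C_T = C_{R0}−C_R−C_S = 2.058 mol/L; C_S/C_T = 0.152.

0.152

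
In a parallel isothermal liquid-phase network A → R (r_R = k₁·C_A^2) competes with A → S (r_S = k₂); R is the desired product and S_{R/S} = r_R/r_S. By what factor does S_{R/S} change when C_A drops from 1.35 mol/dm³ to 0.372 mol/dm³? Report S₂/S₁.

S_{R/S} = (k₁/k₂)·C_A^2, so S₂/S₁ = (C_{A,2}/C_{A,1})^2.
= (0.372/1.35)^2 = (0.2756)^2 = 0.0759.

0.0759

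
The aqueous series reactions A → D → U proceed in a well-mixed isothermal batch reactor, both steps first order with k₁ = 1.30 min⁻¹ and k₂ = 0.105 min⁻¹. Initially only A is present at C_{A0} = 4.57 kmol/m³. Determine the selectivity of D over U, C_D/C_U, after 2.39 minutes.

5.07

Solving the coupled first-order balances gives C_D(t) = [k₁/(k₂−k₁)]·C_{A0}·(e^(−k₁t) − e^(−k₂t)).
e^(−k₁t) = e^(−1.30×2.39) = e^(−3.107) = 0.04473; e^(−k₂t) = e^(−0.2510) = 0.7781.
C_D = 1.30×4.57/(0.105−1.30) × (0.04473−0.7781) = (-4.972)×(-0.7333) = 3.646 kmol/m³.
C_A = C_{A0}e^(−k₁t) = 0.2044 kmol/m³, so C_U = C_{A0}−C_A−C_D = 0.7198 kmol/m³; C_D/C_U = 5.07.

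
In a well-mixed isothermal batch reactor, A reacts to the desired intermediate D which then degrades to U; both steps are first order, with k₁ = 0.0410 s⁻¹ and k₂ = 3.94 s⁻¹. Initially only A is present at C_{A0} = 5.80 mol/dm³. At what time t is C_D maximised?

1.17 s

For first-order series the maximum of C_D occurs at t_opt = ln(k₂/k₁)/(k₂−k₁).
= ln(3.94/0.0410)/(3.94−0.0410) = ln(96.10)/3.899 = 4.565/3.899 = 1.17 s.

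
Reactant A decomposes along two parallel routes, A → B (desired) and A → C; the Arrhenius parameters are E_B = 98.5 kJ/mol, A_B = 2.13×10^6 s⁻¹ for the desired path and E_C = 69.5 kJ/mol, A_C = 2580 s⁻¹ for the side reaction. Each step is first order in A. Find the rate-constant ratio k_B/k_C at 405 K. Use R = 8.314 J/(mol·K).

0.150

With equal orders, S_{B/C} = k_B/k_C = (A_B/A_C)·exp[(E_C−E_B)/(RT)].
(E_C−E_B)/(RT) = (69.5−98.5)×10³/(8.314×405) = -29000/3367 = -8.613.
k_B/k_C = (2.13×10^6/2580)·exp(-8.613) = 825.6 × 1.818×10^-4 = 0.150.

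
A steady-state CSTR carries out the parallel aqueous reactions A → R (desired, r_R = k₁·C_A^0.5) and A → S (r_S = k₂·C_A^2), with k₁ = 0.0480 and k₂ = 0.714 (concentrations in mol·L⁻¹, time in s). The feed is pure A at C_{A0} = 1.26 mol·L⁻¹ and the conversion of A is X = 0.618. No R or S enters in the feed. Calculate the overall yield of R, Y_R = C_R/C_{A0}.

0.104

Exit C_A = C_{A0}(1−X) = 1.26×0.382 = 0.4813 mol·L⁻¹.
In a CSTR the entire volume is at exit conditions, so r_R = 0.0480×0.4813^0.5 = 0.03330 and r_S = 0.714×0.4813^2 = 0.1654.
Fraction of consumed A going to R: r_R/(r_R+r_S) = 0.1676.
C_R = 0.1676·C_{A0}·X = 0.1676×1.26×0.618 = 0.130 mol·L⁻¹; Y_R = C_R/C_{A0} = 0.104.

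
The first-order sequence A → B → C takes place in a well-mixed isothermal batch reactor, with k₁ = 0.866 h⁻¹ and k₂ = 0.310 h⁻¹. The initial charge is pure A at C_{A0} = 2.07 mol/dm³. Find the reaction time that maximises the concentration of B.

The intermediate peaks when r₁ = r₂, i.e. k₁e^(−k₁t) = k₂e^(−k₂t), giving t_opt = ln(k₂/k₁)/(k₂−k₁).
= ln(0.310/0.866)/(0.310−0.866) = ln(0.3580)/-0.5560 = -1.027/-0.5560 = 1.85 h.

1.85 h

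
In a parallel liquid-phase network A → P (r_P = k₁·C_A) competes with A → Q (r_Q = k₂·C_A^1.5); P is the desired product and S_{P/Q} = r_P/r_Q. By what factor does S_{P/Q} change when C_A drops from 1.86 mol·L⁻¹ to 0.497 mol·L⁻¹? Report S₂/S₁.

S_{P/Q} = (k₁/k₂)·C_A^-0.5, so S₂/S₁ = (C_{A,2}/C_{A,1})^-0.5.
= (0.497/1.86)^(-0.5) = (0.2672)^(-0.5) = 1.93.

1.93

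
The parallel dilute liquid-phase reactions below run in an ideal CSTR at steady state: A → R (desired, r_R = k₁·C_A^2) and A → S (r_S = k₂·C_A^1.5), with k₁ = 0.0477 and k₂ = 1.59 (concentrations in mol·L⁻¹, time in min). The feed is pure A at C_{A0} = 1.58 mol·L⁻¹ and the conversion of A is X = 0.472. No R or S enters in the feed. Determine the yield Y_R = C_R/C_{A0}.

0.0126

Exit C_A = C_{A0}(1−X) = 1.58×0.528 = 0.8342 mol·L⁻¹.
Rates in a CSTR are evaluated at the outlet concentration: r_R = 0.0477×0.8342^2 = 0.03320, r_S = 1.59×0.8342^1.5 = 1.212.
Fraction of consumed A going to R: r_R/(r_R+r_S) = 0.02667.
C_R = 0.02667·C_{A0}·X = 0.02667×1.58×0.472 = 0.0199 mol·L⁻¹; Y_R = C_R/C_{A0} = 0.0126.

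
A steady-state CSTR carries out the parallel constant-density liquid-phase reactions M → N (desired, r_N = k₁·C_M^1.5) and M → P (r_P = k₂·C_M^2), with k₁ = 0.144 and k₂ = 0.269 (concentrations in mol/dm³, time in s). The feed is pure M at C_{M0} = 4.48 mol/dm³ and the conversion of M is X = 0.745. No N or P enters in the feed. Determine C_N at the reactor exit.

1.11 mol/dm³

Exit C_M = C_{M0}(1−X) = 4.48×0.255 = 1.142 mol/dm³.
In a CSTR the entire volume is at exit conditions, so r_N = 0.144×1.142^1.5 = 0.1758 and r_P = 0.269×1.142^2 = 0.3511.
Fraction of consumed M going to N: r_N/(r_N+r_P) = 0.3337.
C_N = 0.3337·C_{M0}·X = 0.3337×4.48×0.745 = 1.11 mol/dm³.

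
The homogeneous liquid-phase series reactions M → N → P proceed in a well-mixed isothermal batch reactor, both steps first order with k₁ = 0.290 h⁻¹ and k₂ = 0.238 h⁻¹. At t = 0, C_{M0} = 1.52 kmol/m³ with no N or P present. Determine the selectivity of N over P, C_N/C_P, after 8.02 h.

The intermediate concentration in a first-order A→B→C sequence is C_N = k₁C_{M0}(e^(−k₁t) − e^(−k₂t))/(k₂−k₁).
e^(−k₁t) = e^(−0.290×8.02) = e^(−2.326) = 0.09771; e^(−k₂t) = e^(−1.909) = 0.1483.
C_N = 0.290×1.52/(0.238−0.290) × (0.09771−0.1483) = (-8.477)×(-0.05056) = 0.4286 kmol/m³.
C_M = C_{M0}e^(−k₁t) = 0.1485 kmol/m³, so C_P = C_{M0}−C_M−C_N = 0.9429 kmol/m³; C_N/C_P = 0.455.

0.455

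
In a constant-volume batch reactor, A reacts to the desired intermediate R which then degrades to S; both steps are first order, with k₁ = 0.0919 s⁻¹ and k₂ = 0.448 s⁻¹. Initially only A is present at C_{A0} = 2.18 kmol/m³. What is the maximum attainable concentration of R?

Evaluating C_R at t_opt = ln(k₂/k₁)/(k₂−k₁) gives C_{R,max}/C_{A0} = (k₁/k₂)^[k₂/(k₂−k₁)].
= (0.0919/0.448)^(0.448/(0.448−0.0919)) = (0.2051)^(1.258) = 0.1363.
C_{R,max} = 0.1363×2.18 = 0.297 kmol/m³.

0.297 kmol/m³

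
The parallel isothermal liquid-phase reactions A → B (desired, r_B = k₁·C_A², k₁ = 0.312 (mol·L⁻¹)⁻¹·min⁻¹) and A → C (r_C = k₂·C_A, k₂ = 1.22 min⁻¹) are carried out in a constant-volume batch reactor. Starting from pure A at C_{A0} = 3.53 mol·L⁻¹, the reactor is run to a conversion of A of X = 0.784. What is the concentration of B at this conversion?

C_A = C_{A0}(1−X) = 0.7625 mol·L⁻¹.
Along a PFR/batch, dC_C/dC_A = −r_C/(r_B+r_C) = −k₂/(k₂+k₁·C_A).
Integrating from C_{A0} to C_A: C_C = (1.22/0.312)·ln[(1.22+0.312·3.53)/(1.22+0.312·0.762)] = 3.910·ln(2.321/1.458) = 1.819 mol·L⁻¹.
Then C_B = (C_{A0}−C_A) − C_C = 2.768 − 1.819 = 0.9486 mol·L⁻¹.

0.949 mol·L⁻¹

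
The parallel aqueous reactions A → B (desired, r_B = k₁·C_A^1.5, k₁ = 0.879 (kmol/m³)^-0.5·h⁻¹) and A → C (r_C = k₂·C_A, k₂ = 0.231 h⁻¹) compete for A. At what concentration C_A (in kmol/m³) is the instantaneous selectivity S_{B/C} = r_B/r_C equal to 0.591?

0.0241 kmol/m³

S_{B/C} = (k₁/k₂)·C_A^0.5 ⇒ C_A = (S·k₂/k₁)^(2).
= (0.591×0.231/0.879)^(2) = (0.1553)^(2) = 0.0241 kmol/m³.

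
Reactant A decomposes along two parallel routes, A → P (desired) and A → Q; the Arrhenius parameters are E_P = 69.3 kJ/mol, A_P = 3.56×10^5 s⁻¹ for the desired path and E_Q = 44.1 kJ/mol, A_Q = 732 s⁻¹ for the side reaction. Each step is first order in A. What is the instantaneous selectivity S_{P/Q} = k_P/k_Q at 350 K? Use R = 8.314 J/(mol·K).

0.0843

Since both paths have the same order in A, the concentration cancels and S_{P/Q} = k_P/k_Q = (A_P/A_Q)·exp[(E_Q−E_P)/(RT)].
(E_Q−E_P)/(RT) = (44.1−69.3)×10³/(8.314×350) = -25200/2910 = -8.660.
k_P/k_Q = (3.56×10^5/732)·exp(-8.660) = 486.3 × 1.734×10^-4 = 0.0843.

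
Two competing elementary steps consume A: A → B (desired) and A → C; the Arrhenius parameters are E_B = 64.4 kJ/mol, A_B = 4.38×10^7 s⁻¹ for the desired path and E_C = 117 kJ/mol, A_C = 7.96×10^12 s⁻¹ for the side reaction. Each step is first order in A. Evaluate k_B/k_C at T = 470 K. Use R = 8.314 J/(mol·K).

Since both paths have the same order in A, the concentration cancels and S_{B/C} = k_B/k_C = (A_B/A_C)·exp[(E_C−E_B)/(RT)].
(E_C−E_B)/(RT) = (117−64.4)×10³/(8.314×470) = 52600/3908 = 13.46.
k_B/k_C = (4.38×10^7/7.96×10^12)·exp(13.46) = 5.503×10^-6 × 7.015×10^5 = 3.86.

3.86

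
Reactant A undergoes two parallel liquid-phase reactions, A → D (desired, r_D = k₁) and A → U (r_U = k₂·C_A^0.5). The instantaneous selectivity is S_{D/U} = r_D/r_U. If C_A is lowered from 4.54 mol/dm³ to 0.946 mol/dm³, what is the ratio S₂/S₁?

2.19

S_{D/U} = (k₁/k₂)·C_A^-0.5, so S₂/S₁ = (C_{A,2}/C_{A,1})^-0.5.
= (0.946/4.54)^(-0.5) = (0.2084)^(-0.5) = 2.19.
Selectivity toward D rises as C_A falls — low-concentration operation is favoured.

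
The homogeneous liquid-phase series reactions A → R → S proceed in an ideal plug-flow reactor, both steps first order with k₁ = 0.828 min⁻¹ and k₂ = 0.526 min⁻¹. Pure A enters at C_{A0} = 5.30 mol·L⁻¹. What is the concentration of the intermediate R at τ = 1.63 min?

2.40 mol·L⁻¹

The intermediate concentration in a first-order A→B→C sequence is C_R = k₁C_{A0}(e^(−k₁τ) − e^(−k₂τ))/(k₂−k₁).
e^(−k₁τ) = e^(−0.828×1.63) = e^(−1.350) = 0.2593; e^(−k₂τ) = e^(−0.8574) = 0.4243.
C_R = 0.828×5.30/(0.526−0.828) × (0.2593−0.4243) = (-14.53)×(-0.1649) = 2.397 mol·L⁻¹.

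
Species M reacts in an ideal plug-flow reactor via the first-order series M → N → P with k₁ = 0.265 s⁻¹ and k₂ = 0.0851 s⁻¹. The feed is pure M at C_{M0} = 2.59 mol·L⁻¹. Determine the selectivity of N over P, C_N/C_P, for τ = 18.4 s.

0.426

For first-order series with pure M initially, C_N(τ) = k₁C_{M0}/(k₂−k₁)·(e^(−k₁τ) − e^(−k₂τ)).
e^(−k₁τ) = e^(−0.265×18.4) = e^(−4.876) = 0.007627; e^(−k₂τ) = e^(−1.566) = 0.2089.
C_N = 0.265×2.59/(0.0851−0.265) × (0.007627−0.2089) = (-3.815)×(-0.2013) = 0.7679 mol·L⁻¹.
C_M = C_{M0}e^(−k₁τ) = 0.01976 mol·L⁻¹, so C_P = C_{M0}−C_M−C_N = 1.802 mol·L⁻¹; C_N/C_P = 0.426.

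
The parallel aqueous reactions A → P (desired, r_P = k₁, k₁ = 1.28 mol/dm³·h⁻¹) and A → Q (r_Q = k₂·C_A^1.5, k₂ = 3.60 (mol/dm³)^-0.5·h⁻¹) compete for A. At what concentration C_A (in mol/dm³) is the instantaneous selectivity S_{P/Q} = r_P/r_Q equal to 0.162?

1.69 mol/dm³

S_{P/Q} = (k₁/k₂)·C_A^-1.5 ⇒ C_A = (S·k₂/k₁)^(1/(-1.5)).
= (0.162×3.60/1.28)^(-0.6667) = (0.4556)^(-0.6667) = 1.69 mol/dm³.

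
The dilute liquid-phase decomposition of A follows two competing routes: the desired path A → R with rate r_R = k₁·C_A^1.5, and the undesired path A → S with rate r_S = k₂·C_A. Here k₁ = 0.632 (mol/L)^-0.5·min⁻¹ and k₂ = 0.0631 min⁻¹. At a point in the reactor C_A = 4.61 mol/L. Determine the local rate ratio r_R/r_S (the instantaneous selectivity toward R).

21.5

S_{R/S} = r_R/r_S = (k₁·C_A^1.5)/(k₂·C_A) = (k₁/k₂)·C_A^0.5.
= (0.632×4.610^1.5) / (0.0631×4.610) = 6.256/0.2909 = 21.5.
Since the desired path is higher order in A, keeping C_A high (PFR or concentrated feed) favours R.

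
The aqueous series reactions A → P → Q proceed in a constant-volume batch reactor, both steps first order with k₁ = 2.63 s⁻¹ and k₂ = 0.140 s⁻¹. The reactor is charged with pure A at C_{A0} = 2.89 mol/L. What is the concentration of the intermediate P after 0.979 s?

For first-order series with pure A initially, C_P(t) = k₁C_{A0}/(k₂−k₁)·(e^(−k₁t) − e^(−k₂t)).
e^(−k₁t) = e^(−2.63×0.979) = e^(−2.575) = 0.07617; e^(−k₂t) = e^(−0.1371) = 0.8719.
C_P = 2.63×2.89/(0.140−2.63) × (0.07617−0.8719) = (-3.052)×(-0.7957) = 2.429 mol/L.

2.43 mol/L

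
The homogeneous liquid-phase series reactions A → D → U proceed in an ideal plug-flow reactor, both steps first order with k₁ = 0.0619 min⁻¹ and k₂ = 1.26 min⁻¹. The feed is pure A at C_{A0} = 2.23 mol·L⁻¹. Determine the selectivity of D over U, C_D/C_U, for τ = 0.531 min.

2.67

The intermediate concentration in a first-order A→B→C sequence is C_D = k₁C_{A0}(e^(−k₁τ) − e^(−k₂τ))/(k₂−k₁).
e^(−k₁τ) = e^(−0.0619×0.531) = e^(−0.03287) = 0.9677; e^(−k₂τ) = e^(−0.6691) = 0.5122.
C_D = 0.0619×2.23/(1.26−0.0619) × (0.9677−0.5122) = 0.1152×0.4555 = 0.05248 mol·L⁻¹.
C_A = C_{A0}e^(−k₁τ) = 2.158 mol·L⁻¹, so C_U = C_{A0}−C_A−C_D = 0.01963 mol·L⁻¹; C_D/C_U = 2.67.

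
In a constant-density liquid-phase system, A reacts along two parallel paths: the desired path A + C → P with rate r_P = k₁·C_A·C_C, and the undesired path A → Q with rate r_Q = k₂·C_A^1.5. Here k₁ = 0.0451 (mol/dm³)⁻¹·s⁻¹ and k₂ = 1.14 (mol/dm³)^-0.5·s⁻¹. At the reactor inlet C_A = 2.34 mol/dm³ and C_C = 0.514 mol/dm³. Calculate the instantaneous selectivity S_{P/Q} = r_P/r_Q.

S_{P/Q} = r_P/r_Q = (k₁·C_A·C_C)/(k₂·C_A^1.5) = (k₁/k₂)·C_A^-0.5·C_C.
= (0.0451×2.340×0.5140) / (1.14×2.340^1.5) = 0.05424/4.081 = 0.0133.

0.0133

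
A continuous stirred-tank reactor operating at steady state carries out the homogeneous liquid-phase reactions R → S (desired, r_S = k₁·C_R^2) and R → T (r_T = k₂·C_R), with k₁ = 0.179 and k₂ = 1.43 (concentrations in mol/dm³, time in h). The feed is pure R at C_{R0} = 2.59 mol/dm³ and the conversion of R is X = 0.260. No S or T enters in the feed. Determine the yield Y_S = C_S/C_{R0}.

Exit C_R = C_{R0}(1−X) = 2.59×0.740 = 1.917 mol/dm³.
In a CSTR the entire volume is at exit conditions, so r_S = 0.179×1.917^2 = 0.6575 and r_T = 1.43×1.917 = 2.741.
Fraction of consumed R going to S: r_S/(r_S+r_T) = 0.1935.
C_S = 0.1935·C_{R0}·X = 0.1935×2.59×0.260 = 0.130 mol/dm³; Y_S = C_S/C_{R0} = 0.0503.

0.0503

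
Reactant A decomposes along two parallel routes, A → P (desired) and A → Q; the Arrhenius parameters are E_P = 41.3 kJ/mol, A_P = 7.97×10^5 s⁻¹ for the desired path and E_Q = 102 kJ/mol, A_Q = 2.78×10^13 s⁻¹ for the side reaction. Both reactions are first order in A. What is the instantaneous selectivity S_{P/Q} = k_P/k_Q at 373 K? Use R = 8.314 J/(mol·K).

With equal orders, S_{P/Q} = k_P/k_Q = (A_P/A_Q)·exp[(E_Q−E_P)/(RT)].
(E_Q−E_P)/(RT) = (102−41.3)×10³/(8.314×373) = 60700/3101 = 19.57.
k_P/k_Q = (7.97×10^5/2.78×10^13)·exp(19.57) = 2.867×10^-8 × 3.167×10^8 = 9.08.
Since E_P < E_Q, lowering the temperature improves selectivity toward P.

9.08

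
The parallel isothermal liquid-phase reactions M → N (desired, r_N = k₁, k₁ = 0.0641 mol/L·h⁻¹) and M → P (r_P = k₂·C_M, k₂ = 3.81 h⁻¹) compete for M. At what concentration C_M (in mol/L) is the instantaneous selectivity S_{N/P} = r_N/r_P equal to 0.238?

0.0707 mol/L

S_{N/P} = (k₁/k₂)·C_M⁻¹ ⇒ C_M = (S·k₂/k₁)^(-1).
= (0.238×3.81/0.0641)^(-1) = (14.15)^(-1) = 0.0707 mol/L.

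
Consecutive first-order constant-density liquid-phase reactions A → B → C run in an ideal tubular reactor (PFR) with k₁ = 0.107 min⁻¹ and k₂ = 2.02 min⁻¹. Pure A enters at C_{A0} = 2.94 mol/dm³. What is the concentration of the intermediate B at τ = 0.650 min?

0.109 mol/dm³

For first-order series with pure A initially, C_B(τ) = k₁C_{A0}/(k₂−k₁)·(e^(−k₁τ) − e^(−k₂τ)).
e^(−k₁τ) = e^(−0.107×0.650) = e^(−0.06955) = 0.9328; e^(−k₂τ) = e^(−1.313) = 0.2690.
C_B = 0.107×2.94/(2.02−0.107) × (0.9328−0.2690) = 0.1644×0.6638 = 0.1092 mol/dm³.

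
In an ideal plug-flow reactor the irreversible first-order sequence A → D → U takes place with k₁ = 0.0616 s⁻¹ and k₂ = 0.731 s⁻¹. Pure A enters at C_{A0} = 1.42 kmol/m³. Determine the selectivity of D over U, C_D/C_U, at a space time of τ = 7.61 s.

For first-order series with pure A initially, C_D(τ) = k₁C_{A0}/(k₂−k₁)·(e^(−k₁τ) − e^(−k₂τ)).
e^(−k₁τ) = e^(−0.0616×7.61) = e^(−0.4688) = 0.6258; e^(−k₂τ) = e^(−5.563) = 0.003838.
C_D = 0.0616×1.42/(0.731−0.0616) × (0.6258−0.003838) = 0.1307×0.6219 = 0.08127 kmol/m³.
C_A = C_{A0}e^(−k₁τ) = 0.8886 kmol/m³, so C_U = C_{A0}−C_A−C_D = 0.4501 kmol/m³; C_D/C_U = 0.181.

0.181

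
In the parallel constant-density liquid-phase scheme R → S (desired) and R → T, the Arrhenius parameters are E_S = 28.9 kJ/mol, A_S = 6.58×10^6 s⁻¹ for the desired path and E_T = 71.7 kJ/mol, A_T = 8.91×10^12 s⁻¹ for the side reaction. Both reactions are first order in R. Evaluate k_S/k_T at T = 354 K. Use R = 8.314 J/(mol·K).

1.53

k_S/k_T = (A_S/A_T)·exp[−(E_S−E_T)/(RT)] = (A_S/A_T)·exp[(E_T−E_S)/(RT)].
(E_T−E_S)/(RT) = (71.7−28.9)×10³/(8.314×354) = 42800/2943 = 14.54.
k_S/k_T = (6.58×10^6/8.91×10^12)·exp(14.54) = 7.385×10^-7 × 2.068×10^6 = 1.53.
Since E_S < E_T, lowering the temperature improves selectivity toward S.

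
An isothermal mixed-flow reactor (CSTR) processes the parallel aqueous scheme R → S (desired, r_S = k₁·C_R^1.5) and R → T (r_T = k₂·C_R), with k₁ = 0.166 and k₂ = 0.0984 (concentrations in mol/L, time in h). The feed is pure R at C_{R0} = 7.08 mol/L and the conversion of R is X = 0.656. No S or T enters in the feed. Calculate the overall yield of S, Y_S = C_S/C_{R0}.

Exit C_R = C_{R0}(1−X) = 7.08×0.344 = 2.436 mol/L.
A CSTR operates uniformly at the exit composition, giving r_S = 0.6310 and r_T = 0.2397 (each k·C_R^n at C_R = 2.436).
Fraction of consumed R going to S: r_S/(r_S+r_T) = 0.7247.
C_S = 0.7247·C_{R0}·X = 0.7247×7.08×0.656 = 3.37 mol/L; Y_S = C_S/C_{R0} = 0.475.

0.475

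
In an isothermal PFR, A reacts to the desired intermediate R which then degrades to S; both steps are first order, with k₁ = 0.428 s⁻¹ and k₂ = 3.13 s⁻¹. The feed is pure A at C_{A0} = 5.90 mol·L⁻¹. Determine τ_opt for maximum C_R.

0.736 s

The intermediate peaks when r₁ = r₂, i.e. k₁e^(−k₁τ) = k₂e^(−k₂τ), giving τ_opt = ln(k₂/k₁)/(k₂−k₁).
= ln(3.13/0.428)/(3.13−0.428) = ln(7.313)/2.702 = 1.990/2.702 = 0.736 s.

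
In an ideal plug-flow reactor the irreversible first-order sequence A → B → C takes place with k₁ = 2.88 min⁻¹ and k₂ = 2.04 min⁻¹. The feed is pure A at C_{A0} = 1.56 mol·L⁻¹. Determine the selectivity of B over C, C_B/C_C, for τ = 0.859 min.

The intermediate concentration in a first-order A→B→C sequence is C_B = k₁C_{A0}(e^(−k₁τ) − e^(−k₂τ))/(k₂−k₁).
e^(−k₁τ) = e^(−2.88×0.859) = e^(−2.474) = 0.08425; e^(−k₂τ) = e^(−1.752) = 0.1734.
C_B = 2.88×1.56/(2.04−2.88) × (0.08425−0.1734) = (-5.349)×(-0.08911) = 0.4766 mol·L⁻¹.
C_A = C_{A0}e^(−k₁τ) = 0.1314 mol·L⁻¹, so C_C = C_{A0}−C_A−C_B = 0.9520 mol·L⁻¹; C_B/C_C = 0.501.

0.501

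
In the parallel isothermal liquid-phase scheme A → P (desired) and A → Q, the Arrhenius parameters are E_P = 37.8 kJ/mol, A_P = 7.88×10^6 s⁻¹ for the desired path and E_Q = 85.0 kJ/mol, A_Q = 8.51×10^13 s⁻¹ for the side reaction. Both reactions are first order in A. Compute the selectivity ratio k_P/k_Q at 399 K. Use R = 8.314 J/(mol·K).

Since both paths have the same order in A, the concentration cancels and S_{P/Q} = k_P/k_Q = (A_P/A_Q)·exp[(E_Q−E_P)/(RT)].
(E_Q−E_P)/(RT) = (85.0−37.8)×10³/(8.314×399) = 47200/3317 = 14.23.
k_P/k_Q = (7.88×10^6/8.51×10^13)·exp(14.23) = 9.260×10^-8 × 1.511×10^6 = 0.140.

0.140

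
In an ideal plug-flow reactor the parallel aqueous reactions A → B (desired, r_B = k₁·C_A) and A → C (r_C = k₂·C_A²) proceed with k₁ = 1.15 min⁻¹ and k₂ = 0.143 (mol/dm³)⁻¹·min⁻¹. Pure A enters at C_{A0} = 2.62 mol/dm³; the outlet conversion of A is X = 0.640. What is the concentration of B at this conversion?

C_A = C_{A0}(1−X) = 0.9432 mol/dm³.
Along a PFR/batch, dC_B/dC_A = −r_B/(r_B+r_C) = −k₁/(k₁+k₂·C_A).
Integrating from C_{A0} to C_A: C_B = (1.15/0.143)·ln[(1.15+0.143·2.62)/(1.15+0.143·0.943)] = 8.042·ln(1.525/1.285) = 1.376 mol/dm³.

1.38 mol/dm³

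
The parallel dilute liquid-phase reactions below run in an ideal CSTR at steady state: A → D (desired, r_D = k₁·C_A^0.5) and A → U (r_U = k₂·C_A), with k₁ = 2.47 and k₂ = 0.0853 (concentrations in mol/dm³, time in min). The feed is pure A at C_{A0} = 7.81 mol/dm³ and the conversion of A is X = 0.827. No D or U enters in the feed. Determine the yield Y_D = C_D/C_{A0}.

Exit C_A = C_{A0}(1−X) = 7.81×0.173 = 1.351 mol/dm³.
A CSTR operates uniformly at the exit composition, giving r_D = 2.871 and r_U = 0.1153 (each k·C_A^n at C_A = 1.351).
Fraction of consumed A going to D: r_D/(r_D+r_U) = 0.9614.
C_D = 0.9614·C_{A0}·X = 0.9614×7.81×0.827 = 6.21 mol/dm³; Y_D = C_D/C_{A0} = 0.795.

0.795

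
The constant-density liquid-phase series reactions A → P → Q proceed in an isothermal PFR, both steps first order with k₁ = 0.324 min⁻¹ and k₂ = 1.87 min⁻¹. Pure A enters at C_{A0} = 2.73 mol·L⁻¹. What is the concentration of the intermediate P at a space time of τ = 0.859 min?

0.318 mol·L⁻¹

Solving the coupled first-order balances gives C_P(τ) = [k₁/(k₂−k₁)]·C_{A0}·(e^(−k₁τ) − e^(−k₂τ)).
e^(−k₁τ) = e^(−0.324×0.859) = e^(−0.2783) = 0.7571; e^(−k₂τ) = e^(−1.606) = 0.2006.
C_P = 0.324×2.73/(1.87−0.324) × (0.7571−0.2006) = 0.5721×0.5564 = 0.3184 mol·L⁻¹.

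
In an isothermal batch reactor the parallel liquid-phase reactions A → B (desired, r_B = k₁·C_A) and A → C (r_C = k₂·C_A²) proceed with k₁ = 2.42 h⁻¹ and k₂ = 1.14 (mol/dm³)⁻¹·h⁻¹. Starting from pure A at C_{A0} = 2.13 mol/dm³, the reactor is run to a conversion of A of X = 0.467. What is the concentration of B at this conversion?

C_A = C_{A0}(1−X) = 1.135 mol/dm³.
Along a PFR/batch, dC_B/dC_A = −r_B/(r_B+r_C) = −k₁/(k₁+k₂·C_A).
Integrating from C_{A0} to C_A: C_B = (2.42/1.14)·ln[(2.42+1.14·2.13)/(2.42+1.14·1.14)] = 2.123·ln(4.848/3.714) = 0.5656 mol/dm³.

0.566 mol/dm³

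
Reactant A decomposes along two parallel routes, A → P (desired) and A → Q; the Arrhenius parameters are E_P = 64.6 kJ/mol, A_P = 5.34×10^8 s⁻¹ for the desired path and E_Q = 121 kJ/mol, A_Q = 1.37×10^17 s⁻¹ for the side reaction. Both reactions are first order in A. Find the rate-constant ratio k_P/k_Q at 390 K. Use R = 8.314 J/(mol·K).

0.140

Since both paths have the same order in A, the concentration cancels and S_{P/Q} = k_P/k_Q = (A_P/A_Q)·exp[(E_Q−E_P)/(RT)].
(E_Q−E_P)/(RT) = (121−64.6)×10³/(8.314×390) = 56400/3242 = 17.39.
k_P/k_Q = (5.34×10^8/1.37×10^17)·exp(17.39) = 3.898×10^-9 × 3.583×10^7 = 0.140.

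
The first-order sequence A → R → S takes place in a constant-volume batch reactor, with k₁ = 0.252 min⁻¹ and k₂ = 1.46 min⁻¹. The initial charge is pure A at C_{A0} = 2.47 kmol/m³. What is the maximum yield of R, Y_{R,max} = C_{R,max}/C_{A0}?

0.120

At the optimum, C_{R,max}/C_{A0} = (k₁/k₂)^[k₂/(k₂−k₁)].
= (0.252/1.46)^(1.46/(1.46−0.252)) = (0.1726)^(1.209) = 0.1196.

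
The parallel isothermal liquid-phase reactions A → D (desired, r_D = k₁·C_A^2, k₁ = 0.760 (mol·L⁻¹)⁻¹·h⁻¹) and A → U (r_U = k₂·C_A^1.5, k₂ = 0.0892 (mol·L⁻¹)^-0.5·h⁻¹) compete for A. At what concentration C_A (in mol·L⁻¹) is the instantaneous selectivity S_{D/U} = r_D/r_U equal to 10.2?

1.43 mol·L⁻¹

S_{D/U} = (k₁/k₂)·C_A^0.5 ⇒ C_A = (S·k₂/k₁)^(2).
= (10.2×0.0892/0.760)^(2) = (1.197)^(2) = 1.43 mol·L⁻¹.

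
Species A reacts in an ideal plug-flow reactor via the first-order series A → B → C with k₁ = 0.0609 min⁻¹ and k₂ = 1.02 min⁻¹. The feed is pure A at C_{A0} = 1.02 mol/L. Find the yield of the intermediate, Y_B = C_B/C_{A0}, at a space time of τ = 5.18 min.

For first-order series with pure A initially, C_B(τ) = k₁C_{A0}/(k₂−k₁)·(e^(−k₁τ) − e^(−k₂τ)).
e^(−k₁τ) = e^(−0.0609×5.18) = e^(−0.3155) = 0.7295; e^(−k₂τ) = e^(−5.284) = 0.005074.
C_B = 0.0609×1.02/(1.02−0.0609) × (0.7295−0.005074) = 0.06477×0.7244 = 0.04692 mol/L.
Y_B = C_B/C_{A0} = 0.04692/1.02 = 0.0460.

0.0460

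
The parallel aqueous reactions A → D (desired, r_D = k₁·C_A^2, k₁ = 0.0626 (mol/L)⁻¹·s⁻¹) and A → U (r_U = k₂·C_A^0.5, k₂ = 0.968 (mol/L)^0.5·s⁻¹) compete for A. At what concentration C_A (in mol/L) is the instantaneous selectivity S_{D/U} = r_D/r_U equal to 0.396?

S_{D/U} = (k₁/k₂)·C_A^1.5 ⇒ C_A = (S·k₂/k₁)^(1/1.5).
= (0.396×0.968/0.0626)^(0.6667) = (6.123)^(0.6667) = 3.35 mol/L.

3.35 mol/L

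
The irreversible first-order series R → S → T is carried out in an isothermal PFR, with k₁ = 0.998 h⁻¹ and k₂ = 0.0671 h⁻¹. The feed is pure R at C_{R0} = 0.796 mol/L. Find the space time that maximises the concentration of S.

For first-order series the maximum of C_S occurs at τ_opt = ln(k₂/k₁)/(k₂−k₁).
= ln(0.0671/0.998)/(0.0671−0.998) = ln(0.06723)/-0.9309 = -2.700/-0.9309 = 2.90 h.

2.90 h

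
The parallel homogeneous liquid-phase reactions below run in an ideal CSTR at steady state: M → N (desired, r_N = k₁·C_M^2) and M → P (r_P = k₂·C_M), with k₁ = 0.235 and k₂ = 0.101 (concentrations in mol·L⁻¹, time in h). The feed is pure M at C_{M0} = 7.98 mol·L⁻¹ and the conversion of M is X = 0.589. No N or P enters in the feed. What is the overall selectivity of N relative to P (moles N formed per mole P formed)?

7.63

Exit C_M = C_{M0}(1−X) = 7.98×0.411 = 3.280 mol·L⁻¹.
Rates in a CSTR are evaluated at the outlet concentration: r_N = 0.235×3.280^2 = 2.528, r_P = 0.101×3.280 = 0.3313.
Overall selectivity = C_N/C_P = r_Nτ/(r_Pτ) = r_N/r_P = 7.63.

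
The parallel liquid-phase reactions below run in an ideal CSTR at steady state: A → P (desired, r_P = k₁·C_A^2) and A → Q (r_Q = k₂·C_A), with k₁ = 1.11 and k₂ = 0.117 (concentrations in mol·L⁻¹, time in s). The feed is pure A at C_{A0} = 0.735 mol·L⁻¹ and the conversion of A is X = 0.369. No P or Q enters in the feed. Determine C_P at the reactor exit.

Exit C_A = C_{A0}(1−X) = 0.735×0.631 = 0.4638 mol·L⁻¹.
Rates in a CSTR are evaluated at the outlet concentration: r_P = 1.11×0.4638^2 = 0.2388, r_Q = 0.117×0.4638 = 0.05426.
Fraction of consumed A going to P: r_P/(r_P+r_Q) = 0.8148.
C_P = 0.8148·C_{A0}·X = 0.8148×0.735×0.369 = 0.221 mol·L⁻¹.

0.221 mol·L⁻¹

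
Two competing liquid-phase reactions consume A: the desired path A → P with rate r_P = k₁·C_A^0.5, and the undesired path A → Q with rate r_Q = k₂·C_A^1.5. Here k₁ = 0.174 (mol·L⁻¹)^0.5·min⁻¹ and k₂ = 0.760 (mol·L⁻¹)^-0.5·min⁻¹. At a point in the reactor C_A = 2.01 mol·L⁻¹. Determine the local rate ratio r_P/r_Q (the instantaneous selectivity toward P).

S_{P/Q} = r_P/r_Q = (k₁·C_A^0.5)/(k₂·C_A^1.5) = (k₁/k₂)·C_A⁻¹.
= (0.174×2.010^0.5) / (0.760×2.010^1.5) = 0.2467/2.166 = 0.114.
The undesired path is higher order in A, so low C_A (CSTR or dilute feed) favours P.

0.114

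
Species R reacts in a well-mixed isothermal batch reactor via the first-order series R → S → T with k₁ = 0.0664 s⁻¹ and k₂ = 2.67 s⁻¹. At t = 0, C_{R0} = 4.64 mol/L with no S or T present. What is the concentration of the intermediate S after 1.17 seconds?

0.104 mol/L

For first-order series with pure R initially, C_S(t) = k₁C_{R0}/(k₂−k₁)·(e^(−k₁t) − e^(−k₂t)).
e^(−k₁t) = e^(−0.0664×1.17) = e^(−0.07769) = 0.9253; e^(−k₂t) = e^(−3.124) = 0.04399.
C_S = 0.0664×4.64/(2.67−0.0664) × (0.9253−0.04399) = 0.1183×0.8813 = 0.1043 mol/L.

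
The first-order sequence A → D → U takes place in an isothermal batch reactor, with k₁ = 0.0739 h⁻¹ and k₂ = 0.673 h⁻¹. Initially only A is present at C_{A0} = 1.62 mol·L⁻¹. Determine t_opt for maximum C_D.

3.69 h

For first-order series the maximum of C_D occurs at t_opt = ln(k₂/k₁)/(k₂−k₁).
= ln(0.673/0.0739)/(0.673−0.0739) = ln(9.107)/0.5991 = 2.209/0.5991 = 3.69 h.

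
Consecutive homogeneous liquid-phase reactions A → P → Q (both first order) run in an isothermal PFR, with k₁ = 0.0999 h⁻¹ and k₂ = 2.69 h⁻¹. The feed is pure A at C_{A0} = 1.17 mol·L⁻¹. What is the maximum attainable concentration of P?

For a first-order series the maximum intermediate yield is C_{P,max}/C_{A0} = (k₁/k₂)^[k₂/(k₂−k₁)].
= (0.0999/2.69)^(2.69/(2.69−0.0999)) = (0.03714)^(1.039) = 0.03271.
C_{P,max} = 0.03271×1.17 = 0.0383 mol·L⁻¹.

0.0383 mol·L⁻¹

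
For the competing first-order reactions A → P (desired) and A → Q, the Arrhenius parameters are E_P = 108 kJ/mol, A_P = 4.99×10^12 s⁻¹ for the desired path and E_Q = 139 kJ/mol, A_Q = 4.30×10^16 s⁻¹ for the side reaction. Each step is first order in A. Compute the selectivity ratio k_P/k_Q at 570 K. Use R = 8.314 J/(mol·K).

With equal orders, S_{P/Q} = k_P/k_Q = (A_P/A_Q)·exp[(E_Q−E_P)/(RT)].
(E_Q−E_P)/(RT) = (139−108)×10³/(8.314×570) = 31000/4739 = 6.541.
k_P/k_Q = (4.99×10^12/4.30×10^16)·exp(6.541) = 1.160×10^-4 × 693.3 = 0.0805.
Since E_P < E_Q, lowering the temperature improves selectivity toward P.

0.0805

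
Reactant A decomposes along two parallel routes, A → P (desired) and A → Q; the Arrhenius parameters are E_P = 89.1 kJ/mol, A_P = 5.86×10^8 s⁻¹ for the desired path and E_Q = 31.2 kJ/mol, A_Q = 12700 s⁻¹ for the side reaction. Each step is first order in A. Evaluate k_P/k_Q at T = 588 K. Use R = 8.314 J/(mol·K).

k_P/k_Q = (A_P/A_Q)·exp[−(E_P−E_Q)/(RT)] = (A_P/A_Q)·exp[(E_Q−E_P)/(RT)].
(E_Q−E_P)/(RT) = (31.2−89.1)×10³/(8.314×588) = -57900/4889 = -11.84.
k_P/k_Q = (5.86×10^8/12700)·exp(-11.84) = 46142 × 7.183×10^-6 = 0.331.

0.331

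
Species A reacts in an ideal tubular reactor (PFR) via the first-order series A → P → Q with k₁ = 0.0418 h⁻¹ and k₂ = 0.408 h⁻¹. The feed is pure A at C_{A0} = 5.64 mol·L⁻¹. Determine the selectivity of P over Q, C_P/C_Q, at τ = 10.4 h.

0.258

Solving the coupled first-order balances gives C_P(τ) = [k₁/(k₂−k₁)]·C_{A0}·(e^(−k₁τ) − e^(−k₂τ)).
e^(−k₁τ) = e^(−0.0418×10.4) = e^(−0.4347) = 0.6474; e^(−k₂τ) = e^(−4.243) = 0.01436.
C_P = 0.0418×5.64/(0.408−0.0418) × (0.6474−0.01436) = 0.6438×0.6331 = 0.4076 mol·L⁻¹.
C_A = C_{A0}e^(−k₁τ) = 3.652 mol·L⁻¹, so C_Q = C_{A0}−C_A−C_P = 1.581 mol·L⁻¹; C_P/C_Q = 0.258.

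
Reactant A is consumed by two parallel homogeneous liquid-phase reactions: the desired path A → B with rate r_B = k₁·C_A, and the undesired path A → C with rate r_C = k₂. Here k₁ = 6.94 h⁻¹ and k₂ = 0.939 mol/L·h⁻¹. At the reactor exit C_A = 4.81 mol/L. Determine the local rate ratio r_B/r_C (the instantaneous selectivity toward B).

35.5

S_{B/C} = r_B/r_C = (k₁·C_A)/(k₂) = (k₁/k₂)·C_A.
= (6.94×4.810) / (0.939) = 33.38/0.9390 = 35.5.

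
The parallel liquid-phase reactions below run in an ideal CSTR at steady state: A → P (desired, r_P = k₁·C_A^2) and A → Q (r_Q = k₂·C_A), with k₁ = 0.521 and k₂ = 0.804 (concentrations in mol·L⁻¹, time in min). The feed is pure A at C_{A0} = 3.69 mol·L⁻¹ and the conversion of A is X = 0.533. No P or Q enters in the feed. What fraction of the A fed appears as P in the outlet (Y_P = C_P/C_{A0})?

Exit C_A = C_{A0}(1−X) = 3.69×0.467 = 1.723 mol·L⁻¹.
In a CSTR the entire volume is at exit conditions, so r_P = 0.521×1.723^2 = 1.547 and r_Q = 0.804×1.723 = 1.385.
Fraction of consumed A going to P: r_P/(r_P+r_Q) = 0.5276.
C_P = 0.5276·C_{A0}·X = 0.5276×3.69×0.533 = 1.04 mol·L⁻¹; Y_P = C_P/C_{A0} = 0.281.

0.281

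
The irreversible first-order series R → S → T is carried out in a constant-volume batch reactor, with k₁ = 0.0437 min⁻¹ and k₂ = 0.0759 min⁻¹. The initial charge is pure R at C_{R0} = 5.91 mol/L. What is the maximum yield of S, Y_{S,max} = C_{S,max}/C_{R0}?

At the optimum, C_{S,max}/C_{R0} = (k₁/k₂)^[k₂/(k₂−k₁)].
= (0.0437/0.0759)^(0.0759/(0.0759−0.0437)) = (0.5758)^(2.357) = 0.2722.

0.272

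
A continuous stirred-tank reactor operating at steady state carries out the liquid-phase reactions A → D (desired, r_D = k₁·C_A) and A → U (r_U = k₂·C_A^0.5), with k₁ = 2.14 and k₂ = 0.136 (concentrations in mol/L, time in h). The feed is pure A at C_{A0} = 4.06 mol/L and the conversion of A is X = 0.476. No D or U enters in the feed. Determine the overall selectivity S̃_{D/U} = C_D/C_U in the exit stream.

23.0

Exit C_A = C_{A0}(1−X) = 4.06×0.524 = 2.127 mol/L.
A CSTR operates uniformly at the exit composition, giving r_D = 4.553 and r_U = 0.1984 (each k·C_A^n at C_A = 2.127).
Overall selectivity = C_D/C_U = r_Dτ/(r_Uτ) = r_D/r_U = 23.0.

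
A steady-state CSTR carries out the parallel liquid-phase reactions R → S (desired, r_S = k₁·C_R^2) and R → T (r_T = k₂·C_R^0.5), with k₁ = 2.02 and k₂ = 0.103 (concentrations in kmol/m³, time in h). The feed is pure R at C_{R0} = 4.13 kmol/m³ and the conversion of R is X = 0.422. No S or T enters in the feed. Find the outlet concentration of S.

Exit C_R = C_{R0}(1−X) = 4.13×0.578 = 2.387 kmol/m³.
In a CSTR the entire volume is at exit conditions, so r_S = 2.02×2.387^2 = 11.51 and r_T = 0.103×2.387^0.5 = 0.1591.
Fraction of consumed R going to S: r_S/(r_S+r_T) = 0.9864.
C_S = 0.9864·C_{R0}·X = 0.9864×4.13×0.422 = 1.72 kmol/m³.

1.72 kmol/m³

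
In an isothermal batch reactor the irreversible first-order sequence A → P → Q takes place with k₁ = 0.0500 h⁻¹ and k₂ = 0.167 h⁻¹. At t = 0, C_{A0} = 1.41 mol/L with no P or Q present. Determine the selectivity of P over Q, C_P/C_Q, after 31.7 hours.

0.120

Solving the coupled first-order balances gives C_P(t) = [k₁/(k₂−k₁)]·C_{A0}·(e^(−k₁t) − e^(−k₂t)).
e^(−k₁t) = e^(−0.0500×31.7) = e^(−1.585) = 0.2049; e^(−k₂t) = e^(−5.294) = 0.005022.
C_P = 0.0500×1.41/(0.167−0.0500) × (0.2049−0.005022) = 0.6026×0.1999 = 0.1205 mol/L.
C_A = C_{A0}e^(−k₁t) = 0.2890 mol/L, so C_Q = C_{A0}−C_A−C_P = 1.001 mol/L; C_P/C_Q = 0.120.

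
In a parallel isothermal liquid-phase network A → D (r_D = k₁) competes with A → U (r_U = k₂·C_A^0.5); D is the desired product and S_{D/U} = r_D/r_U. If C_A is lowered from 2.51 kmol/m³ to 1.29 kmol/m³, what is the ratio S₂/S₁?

S_{D/U} = (k₁/k₂)·C_A^-0.5, so S₂/S₁ = (C_{A,2}/C_{A,1})^-0.5.
= (1.29/2.51)^(-0.5) = (0.5139)^(-0.5) = 1.39.

1.39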